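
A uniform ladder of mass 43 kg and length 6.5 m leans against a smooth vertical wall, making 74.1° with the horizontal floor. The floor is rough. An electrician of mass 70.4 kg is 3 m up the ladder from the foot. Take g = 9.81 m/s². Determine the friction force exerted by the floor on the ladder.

f ≈ 151 N

Torques about the foot: N_wall · 6.5 sin 74.1° = 43×9.81×3.25 cos 74.1° + 70.4×9.81×3 cos 74.1° → N_wall = 150.88 N.
ΣF_x = 0: f_floor = N_wall = 150.88 N.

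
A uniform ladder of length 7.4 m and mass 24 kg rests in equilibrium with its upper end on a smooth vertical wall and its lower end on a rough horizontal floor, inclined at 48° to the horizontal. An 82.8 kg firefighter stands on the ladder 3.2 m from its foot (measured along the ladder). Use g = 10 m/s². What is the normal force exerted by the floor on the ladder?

N_floor ≈ 1070 N

ΣF_y = 0: N_floor = 24×10 + 82.8×10 = 1068 N.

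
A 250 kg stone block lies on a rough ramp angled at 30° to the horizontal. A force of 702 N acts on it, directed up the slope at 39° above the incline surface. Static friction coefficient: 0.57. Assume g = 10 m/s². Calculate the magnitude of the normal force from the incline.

N ≈ 1720 N

Axes along / perpendicular to the incline. W sin 30° = 1250 N down-slope; W cos 30° = 2165 N into the surface.
Perpendicular: N = W cos 30° − P sin 39° = 2165 − 441.8 = 1723 N.
Along incline: P cos 39° + f = W sin 30° (friction acts up-slope) → f = 1250 − 545.6 = 704.4 N.
|f| = 704.4 N ≤ μN = 982.3 N, so the stone block is indeed static.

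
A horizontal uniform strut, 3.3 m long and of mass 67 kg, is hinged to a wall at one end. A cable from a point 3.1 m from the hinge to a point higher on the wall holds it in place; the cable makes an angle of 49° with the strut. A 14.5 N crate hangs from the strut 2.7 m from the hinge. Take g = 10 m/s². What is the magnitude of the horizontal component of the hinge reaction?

Take torques about the hinge: T sin 49° · 3.1 = 67×10×1.65 + 14.5×2.7 = 1144.7 N·m.
So T = 1144.7 / (0.7547 × 3.1) = 489.25 N.
ΣF_x = 0: H_x = T cos 49° = 320.98 N.

H_x ≈ 321 N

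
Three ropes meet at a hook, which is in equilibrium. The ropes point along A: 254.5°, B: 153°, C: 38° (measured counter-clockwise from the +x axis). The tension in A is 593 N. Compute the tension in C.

Resolve: ΣF_x = 593 cos 254.5° + T_B cos 153° + T_C cos 38° = 0.
        ΣF_y = 593 sin 254.5° + T_B sin 153° + T_C sin 38° = 0.
The known terms sum to (-158.5, -571.4) N, so -0.8910 T_B + 0.7880 T_C = 158.5 and 0.4540 T_B + 0.6157 T_C = 571.4.
Solving simultaneously: T_B = 389.2 N, T_C = 641.2 N.

T_C ≈ 641 N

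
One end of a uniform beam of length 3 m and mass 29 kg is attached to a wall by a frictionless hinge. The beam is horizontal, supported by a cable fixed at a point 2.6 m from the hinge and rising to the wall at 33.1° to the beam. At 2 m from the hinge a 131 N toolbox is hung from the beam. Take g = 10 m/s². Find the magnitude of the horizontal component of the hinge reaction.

Take torques about the hinge: T sin 33.1° · 2.6 = 29×10×1.5 + 131×2 = 697 N·m.
So T = 697 / (0.5461 × 2.6) = 490.89 N.
ΣF_x = 0: H_x = T cos 33.1° = 411.23 N.

H_x ≈ 411 N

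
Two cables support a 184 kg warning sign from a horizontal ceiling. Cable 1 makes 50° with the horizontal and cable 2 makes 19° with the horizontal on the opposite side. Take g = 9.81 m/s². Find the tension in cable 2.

T_2 ≈ 1240 N

Weight W = 184 × 9.81 = 1805 N acts straight down.
Horizontal: T_1 cos 50° = T_2 cos 19°  →  T_1 = 1.471 T_2.
Vertical: T_1 sin 50° + T_2 sin 19° = 1805.
Substituting the horizontal relation into the vertical equation gives 1.452 T_2 = 1805, so T_2 = 1243 N.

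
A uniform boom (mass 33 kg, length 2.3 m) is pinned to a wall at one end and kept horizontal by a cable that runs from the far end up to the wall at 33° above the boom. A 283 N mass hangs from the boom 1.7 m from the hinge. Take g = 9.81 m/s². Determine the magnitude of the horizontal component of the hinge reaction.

Take torques about the hinge: T sin 33° · 2.3 = 33×9.81×1.15 + 283×1.7 = 853.39 N·m.
So T = 853.39 / (0.5446 × 2.3) = 681.26 N.
ΣF_x = 0: H_x = T cos 33° = 571.35 N.

H_x ≈ 571 N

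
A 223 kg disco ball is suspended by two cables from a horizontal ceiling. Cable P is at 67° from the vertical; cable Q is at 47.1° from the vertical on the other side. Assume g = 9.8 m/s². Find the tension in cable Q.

T_Q ≈ 2200 N

Angles from the horizontal: cable P is 90° − 67° = 23°, cable Q is 90° − 47.1° = 42.9°.
Weight W = 223 × 9.8 = 2185 N acts straight down.
Horizontal: T_P cos 23° = T_Q cos 42.9°  →  T_P = 0.7958 T_Q.
Vertical: T_P sin 23° + T_Q sin 42.9° = 2185.
Substituting the horizontal relation into the vertical equation gives 0.9917 T_Q = 2185, so T_Q = 2204 N.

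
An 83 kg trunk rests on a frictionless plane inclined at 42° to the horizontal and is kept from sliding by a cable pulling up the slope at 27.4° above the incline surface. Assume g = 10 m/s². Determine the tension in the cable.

Take axes along and perpendicular to the incline. Weight components: W sin 42° = 555.4 N down-slope, W cos 42° = 616.8 N into the surface.
Along incline: T cos 27.4° = W sin 42° → T = 625.6 N.
Perpendicular: N = W cos 42° − T sin 27.4° = 328.9 N.

T ≈ 626 N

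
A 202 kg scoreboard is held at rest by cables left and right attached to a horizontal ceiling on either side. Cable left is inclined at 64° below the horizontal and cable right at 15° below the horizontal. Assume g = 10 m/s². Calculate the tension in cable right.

Weight W = 202 × 10 = 2020 N acts straight down.
Horizontal: T_left cos 64° = T_right cos 15°  →  T_left = 2.203 T_right.
Vertical: T_left sin 64° + T_right sin 15° = 2020.
Substituting the horizontal relation into the vertical equation gives 2.239 T_right = 2020, so T_right = 902.1 N.

T_right ≈ 902 N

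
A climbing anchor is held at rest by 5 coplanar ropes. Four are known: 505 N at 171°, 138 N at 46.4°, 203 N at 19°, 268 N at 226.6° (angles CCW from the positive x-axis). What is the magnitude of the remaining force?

F ≈ 399 N

Sum the known components: ΣF_x = -395.8 N, ΣF_y = 50.3 N.
For equilibrium the remaining force must supply (−ΣF_x, −ΣF_y) = (395.8, -50.3) N.
Magnitude = √((395.8)² + (-50.3)²) = 399 N; direction = atan2(-50.3, 395.8) = 352.8°.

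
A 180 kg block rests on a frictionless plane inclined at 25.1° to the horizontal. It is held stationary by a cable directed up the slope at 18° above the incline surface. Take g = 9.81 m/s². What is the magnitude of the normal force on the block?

N ≈ 1360 N

Take axes along and perpendicular to the incline. Weight components: W sin 25.1° = 749.1 N down-slope, W cos 25.1° = 1599 N into the surface.
Along incline: T cos 18° = W sin 25.1° → T = 787.6 N.
Perpendicular: N = W cos 25.1° − T sin 18° = 1356 N.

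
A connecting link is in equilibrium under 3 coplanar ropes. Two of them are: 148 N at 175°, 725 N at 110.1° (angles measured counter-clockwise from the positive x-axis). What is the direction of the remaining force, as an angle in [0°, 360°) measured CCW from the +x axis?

Sum the known components: ΣF_x = -396.6 N, ΣF_y = 693.7 N.
For equilibrium the remaining force must supply (−ΣF_x, −ΣF_y) = (396.6, -693.7) N.
Magnitude = √((396.6)² + (-693.7)²) = 799.1 N; direction = atan2(-693.7, 396.6) = 299.8°.

θ ≈ 300°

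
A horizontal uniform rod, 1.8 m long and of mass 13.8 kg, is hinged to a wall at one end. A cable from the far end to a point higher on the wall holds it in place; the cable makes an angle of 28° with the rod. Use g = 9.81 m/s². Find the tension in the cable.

Take torques about the hinge: T sin 28° · 1.8 = 13.8×9.81×0.9 = 121.84 N·m.
So T = 121.84 / (0.4695 × 1.8) = 144.18 N.

T ≈ 144 N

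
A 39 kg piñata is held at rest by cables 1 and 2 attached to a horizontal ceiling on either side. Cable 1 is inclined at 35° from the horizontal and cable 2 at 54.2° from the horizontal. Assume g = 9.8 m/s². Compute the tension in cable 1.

Weight W = 39 × 9.8 = 382.2 N acts straight down.
Horizontal: T_1 cos 35° = T_2 cos 54.2°  →  T_2 = 1.4 T_1.
Vertical: T_1 sin 35° + T_2 sin 54.2° = 382.2.
Substituting the horizontal relation into the vertical equation gives 1.709 T_1 = 382.2, so T_1 = 223.6 N.

T_1 ≈ 224 N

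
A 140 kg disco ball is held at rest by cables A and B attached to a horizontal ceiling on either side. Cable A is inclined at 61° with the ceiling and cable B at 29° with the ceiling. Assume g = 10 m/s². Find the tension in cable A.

Weight W = 140 × 10 = 1400 N acts straight down.
Horizontal: T_A cos 61° = T_B cos 29°  →  T_B = 0.5543 T_A.
Vertical: T_A sin 61° + T_B sin 29° = 1400.
Substituting the horizontal relation into the vertical equation gives 1.143 T_A = 1400, so T_A = 1224 N.

T_A ≈ 1220 N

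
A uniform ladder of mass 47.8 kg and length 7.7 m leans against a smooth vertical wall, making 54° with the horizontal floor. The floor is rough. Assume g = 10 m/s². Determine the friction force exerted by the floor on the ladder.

Torques about the foot: N_wall · 7.7 sin 54° = 47.8×10×3.85 cos 54° → N_wall = 173.64 N.
ΣF_x = 0: f_floor = N_wall = 173.64 N.

f ≈ 174 N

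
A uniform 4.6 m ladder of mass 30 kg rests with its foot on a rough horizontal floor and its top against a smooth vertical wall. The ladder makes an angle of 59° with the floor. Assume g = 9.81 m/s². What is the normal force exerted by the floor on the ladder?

N_floor ≈ 294 N

ΣF_y = 0: N_floor = 30×9.81 = 294.3 N.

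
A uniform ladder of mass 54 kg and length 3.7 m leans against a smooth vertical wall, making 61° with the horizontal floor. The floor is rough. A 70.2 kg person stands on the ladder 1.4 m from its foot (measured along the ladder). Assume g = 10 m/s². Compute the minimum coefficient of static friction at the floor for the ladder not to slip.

ΣF_y = 0: N_floor = 54×10 + 70.2×10 = 1242 N.
Torques about the foot: N_wall · 3.7 sin 61° = 54×10×1.85 cos 61° + 70.2×10×1.4 cos 61° → N_wall = 296.9 N.
ΣF_x = 0: f_floor = N_wall = 296.9 N.
μ_min = f_floor / N_floor = 296.9 / 1242 = 0.239.

μ_min ≈ 0.239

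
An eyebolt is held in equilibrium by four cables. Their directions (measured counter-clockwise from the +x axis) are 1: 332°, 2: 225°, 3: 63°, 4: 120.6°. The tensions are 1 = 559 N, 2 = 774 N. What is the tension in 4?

Resolve: ΣF_x = 559 cos 332° + 774 cos 225° + T_3 cos 63° + T_4 cos 120.6° = 0.
        ΣF_y = 559 sin 332° + 774 sin 225° + T_3 sin 63° + T_4 sin 120.6° = 0.
The known terms sum to (-53.73, -809.7) N, so 0.4540 T_3 − 0.5090 T_4 = 53.73 and 0.8910 T_3 + 0.8607 T_4 = 809.7.
Solving simultaneously: T_3 = 543 N, T_4 = 378.7 N.

T_4 ≈ 379 N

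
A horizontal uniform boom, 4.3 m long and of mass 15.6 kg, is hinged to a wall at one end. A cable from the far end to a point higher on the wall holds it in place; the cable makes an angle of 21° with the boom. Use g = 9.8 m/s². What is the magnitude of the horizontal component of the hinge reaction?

H_x ≈ 199 N

Take torques about the hinge: T sin 21° · 4.3 = 15.6×9.8×2.15 = 328.69 N·m.
So T = 328.69 / (0.3584 × 4.3) = 213.3 N.
ΣF_x = 0: H_x = T cos 21° = 199.13 N.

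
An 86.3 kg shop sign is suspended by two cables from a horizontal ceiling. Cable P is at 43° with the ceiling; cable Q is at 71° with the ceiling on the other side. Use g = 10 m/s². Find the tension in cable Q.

T_Q ≈ 691 N

Weight W = 86.3 × 10 = 863 N acts straight down.
Horizontal: T_P cos 43° = T_Q cos 71°  →  T_P = 0.4452 T_Q.
Vertical: T_P sin 43° + T_Q sin 71° = 863.
Substituting the horizontal relation into the vertical equation gives 1.249 T_Q = 863, so T_Q = 690.9 N.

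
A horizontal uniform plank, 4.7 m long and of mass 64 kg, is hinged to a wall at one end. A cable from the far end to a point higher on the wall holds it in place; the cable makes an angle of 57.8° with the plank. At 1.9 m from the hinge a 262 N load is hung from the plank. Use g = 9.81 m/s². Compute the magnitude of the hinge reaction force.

Take torques about the hinge: T sin 57.8° · 4.7 = 64×9.81×2.35 + 262×1.9 = 1973.2 N·m.
So T = 1973.2 / (0.8462 × 4.7) = 496.15 N.
ΣF_x = 0: H_x = T cos 57.8° = 264.38 N.
ΣF_y = 0: H_y = (64×9.81 + 262) − T sin 57.8° = 889.84 − 419.83 = 470.01 N.
|H| = √(H_x² + H_y²) = √((264.38)² + (470.01)²) = 539.26 N.

|H| ≈ 539 N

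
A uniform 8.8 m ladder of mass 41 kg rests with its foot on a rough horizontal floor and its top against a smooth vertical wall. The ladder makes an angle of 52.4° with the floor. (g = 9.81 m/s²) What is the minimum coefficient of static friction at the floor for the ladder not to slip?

ΣF_y = 0: N_floor = 41×9.81 = 402.21 N.
Torques about the foot: N_wall · 8.8 sin 52.4° = 41×9.81×4.4 cos 52.4° → N_wall = 154.87 N.
ΣF_x = 0: f_floor = N_wall = 154.87 N.
μ_min = f_floor / N_floor = 154.87 / 402.21 = 0.3851.

μ_min ≈ 0.385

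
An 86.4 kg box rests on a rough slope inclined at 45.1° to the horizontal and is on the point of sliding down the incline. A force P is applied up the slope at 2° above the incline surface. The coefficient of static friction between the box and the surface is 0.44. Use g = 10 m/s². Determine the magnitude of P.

P ≈ 349 N

On the verge of sliding down the incline, friction equals μN and acts up the slope.
Perpendicular: N + P sin 2° = W cos 45.1° = 609.9 N.
Along incline: P cos 2° + μN = W sin 45.1° with W sin 45.1° = 612 N.
Solving the pair for P and N: P = 349.2 N, N = 597.7 N (and f = μN = 263 N).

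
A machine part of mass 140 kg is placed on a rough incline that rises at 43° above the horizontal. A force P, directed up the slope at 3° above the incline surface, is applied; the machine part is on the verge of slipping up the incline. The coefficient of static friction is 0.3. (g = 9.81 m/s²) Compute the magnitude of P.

P ≈ 1220 N

On the verge of sliding up the incline, friction equals μN and acts down the slope.
Perpendicular: N + P sin 3° = W cos 43° = 1004 N.
Along incline: P cos 3° = W sin 43° + μN  with W sin 43° = 936.7 N.
Solving the pair for P and N: P = 1220 N, N = 940.6 N (and f = μN = 282.2 N).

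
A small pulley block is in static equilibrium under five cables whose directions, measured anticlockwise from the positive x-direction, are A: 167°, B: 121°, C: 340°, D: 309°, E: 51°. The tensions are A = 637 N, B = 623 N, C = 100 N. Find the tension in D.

T_D ≈ 1090 N

Resolve: ΣF_x = 637 cos 167° + 623 cos 121° + 100 cos 340° + T_D cos 309° + T_E cos 51° = 0.
        ΣF_y = 637 sin 167° + 623 sin 121° + 100 sin 340° + T_D sin 309° + T_E sin 51° = 0.
The known terms sum to (-847.6, 643.1) N, so 0.6293 T_D + 0.6293 T_E = 847.6 and -0.7771 T_D + 0.7771 T_E = -643.1.
Solving simultaneously: T_D = 1087 N, T_E = 259.6 N.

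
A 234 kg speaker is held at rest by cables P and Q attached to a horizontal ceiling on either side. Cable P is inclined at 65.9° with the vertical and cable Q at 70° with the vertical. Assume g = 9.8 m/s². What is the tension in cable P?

T_P ≈ 3100 N

Angles from the horizontal: cable P is 90° − 65.9° = 24.1°, cable Q is 90° − 70° = 20°.
Weight W = 234 × 9.8 = 2293 N acts straight down.
Horizontal: T_P cos 24.1° = T_Q cos 20°  →  T_Q = 0.9714 T_P.
Vertical: T_P sin 24.1° + T_Q sin 20° = 2293.
Substituting the horizontal relation into the vertical equation gives 0.7406 T_P = 2293, so T_P = 3097 N.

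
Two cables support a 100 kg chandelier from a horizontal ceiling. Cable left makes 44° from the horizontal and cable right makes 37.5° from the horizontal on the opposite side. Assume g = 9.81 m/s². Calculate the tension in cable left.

Weight W = 100 × 9.81 = 981 N acts straight down.
Horizontal: T_left cos 44° = T_right cos 37.5°  →  T_right = 0.9067 T_left.
Vertical: T_left sin 44° + T_right sin 37.5° = 981.
Substituting the horizontal relation into the vertical equation gives 1.247 T_left = 981, so T_left = 786.9 N.

T_left ≈ 787 N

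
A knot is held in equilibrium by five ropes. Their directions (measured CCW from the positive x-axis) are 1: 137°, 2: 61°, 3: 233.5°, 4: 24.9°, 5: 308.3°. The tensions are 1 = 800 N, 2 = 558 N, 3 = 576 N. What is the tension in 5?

Resolve: ΣF_x = 800 cos 137° + 558 cos 61° + 576 cos 233.5° + T_4 cos 24.9° + T_5 cos 308.3° = 0.
        ΣF_y = 800 sin 137° + 558 sin 61° + 576 sin 233.5° + T_4 sin 24.9° + T_5 sin 308.3° = 0.
The known terms sum to (-657.2, 570.6) N, so 0.9070 T_4 + 0.6198 T_5 = 657.2 and 0.4210 T_4 − 0.7848 T_5 = -570.6.
Solving simultaneously: T_4 = 166.6 N, T_5 = 816.5 N.

T_5 ≈ 816 N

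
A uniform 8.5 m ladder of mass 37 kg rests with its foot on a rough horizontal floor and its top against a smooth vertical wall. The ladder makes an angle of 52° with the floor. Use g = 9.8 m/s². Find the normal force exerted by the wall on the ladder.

Torques about the foot: N_wall · 8.5 sin 52° = 37×9.8×4.25 cos 52° → N_wall = 141.65 N.

N_wall ≈ 142 N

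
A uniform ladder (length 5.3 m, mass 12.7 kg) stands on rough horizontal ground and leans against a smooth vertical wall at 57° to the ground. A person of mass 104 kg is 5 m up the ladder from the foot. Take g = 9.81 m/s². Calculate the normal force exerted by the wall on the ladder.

N_wall ≈ 666 N

Torques about the foot: N_wall · 5.3 sin 57° = 12.7×9.81×2.65 cos 57° + 104×9.81×5 cos 57° → N_wall = 665.5 N.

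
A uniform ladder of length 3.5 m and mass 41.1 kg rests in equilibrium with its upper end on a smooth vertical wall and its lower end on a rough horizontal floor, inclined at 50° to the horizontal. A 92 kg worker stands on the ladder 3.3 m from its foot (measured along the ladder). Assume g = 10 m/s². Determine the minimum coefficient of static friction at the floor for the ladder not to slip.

ΣF_y = 0: N_floor = 41.1×10 + 92×10 = 1331 N.
Torques about the foot: N_wall · 3.5 sin 50° = 41.1×10×1.75 cos 50° + 92×10×3.3 cos 50° → N_wall = 900.29 N.
ΣF_x = 0: f_floor = N_wall = 900.29 N.
μ_min = f_floor / N_floor = 900.29 / 1331 = 0.6764.

μ_min ≈ 0.676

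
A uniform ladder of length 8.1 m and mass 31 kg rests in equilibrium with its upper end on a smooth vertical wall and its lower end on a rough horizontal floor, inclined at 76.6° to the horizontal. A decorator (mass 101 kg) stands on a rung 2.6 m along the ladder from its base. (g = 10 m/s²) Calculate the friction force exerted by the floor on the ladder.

f ≈ 114 N

Torques about the foot: N_wall · 8.1 sin 76.6° = 31×10×4.05 cos 76.6° + 101×10×2.6 cos 76.6° → N_wall = 114.16 N.
ΣF_x = 0: f_floor = N_wall = 114.16 N.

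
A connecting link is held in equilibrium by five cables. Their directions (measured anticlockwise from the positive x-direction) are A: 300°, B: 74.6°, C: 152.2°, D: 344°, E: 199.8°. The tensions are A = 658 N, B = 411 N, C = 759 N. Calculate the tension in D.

T_D ≈ 425 N

Resolve: ΣF_x = 658 cos 300° + 411 cos 74.6° + 759 cos 152.2° + T_D cos 344° + T_E cos 199.8° = 0.
        ΣF_y = 658 sin 300° + 411 sin 74.6° + 759 sin 152.2° + T_D sin 344° + T_E sin 199.8° = 0.
The known terms sum to (-233.3, 180.4) N, so 0.9613 T_D − 0.9409 T_E = 233.3 and -0.2756 T_D − 0.3387 T_E = -180.4.
Solving simultaneously: T_D = 425.2 N, T_E = 186.5 N.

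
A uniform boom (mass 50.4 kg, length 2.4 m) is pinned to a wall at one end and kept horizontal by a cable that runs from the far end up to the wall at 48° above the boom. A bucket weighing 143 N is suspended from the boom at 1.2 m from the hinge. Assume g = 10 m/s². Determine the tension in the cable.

T ≈ 435 N

Take torques about the hinge: T sin 48° · 2.4 = 50.4×10×1.2 + 143×1.2 = 776.4 N·m.
So T = 776.4 / (0.7431 × 2.4) = 435.31 N.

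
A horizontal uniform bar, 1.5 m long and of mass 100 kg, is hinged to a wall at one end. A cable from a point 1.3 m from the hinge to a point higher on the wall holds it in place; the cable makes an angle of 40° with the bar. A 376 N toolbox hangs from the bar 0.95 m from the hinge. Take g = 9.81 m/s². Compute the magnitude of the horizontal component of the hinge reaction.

Take torques about the hinge: T sin 40° · 1.3 = 100×9.81×0.75 + 376×0.95 = 1093 N·m.
So T = 1093 / (0.6428 × 1.3) = 1307.9 N.
ΣF_x = 0: H_x = T cos 40° = 1001.9 N.

H_x ≈ 1000 N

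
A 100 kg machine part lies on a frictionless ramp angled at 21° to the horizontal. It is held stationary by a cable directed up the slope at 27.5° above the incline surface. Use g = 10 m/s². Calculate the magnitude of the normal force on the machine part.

N ≈ 747 N

Take axes along and perpendicular to the incline. Weight components: W sin 21° = 358.4 N down-slope, W cos 21° = 933.6 N into the surface.
Along incline: T cos 27.5° = W sin 21° → T = 404 N.
Perpendicular: N = W cos 21° − T sin 27.5° = 747 N.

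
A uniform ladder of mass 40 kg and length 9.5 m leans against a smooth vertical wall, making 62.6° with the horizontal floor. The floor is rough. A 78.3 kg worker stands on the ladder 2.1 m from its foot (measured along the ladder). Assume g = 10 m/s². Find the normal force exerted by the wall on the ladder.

Torques about the foot: N_wall · 9.5 sin 62.6° = 40×10×4.75 cos 62.6° + 78.3×10×2.1 cos 62.6° → N_wall = 193.39 N.

N_wall ≈ 193 N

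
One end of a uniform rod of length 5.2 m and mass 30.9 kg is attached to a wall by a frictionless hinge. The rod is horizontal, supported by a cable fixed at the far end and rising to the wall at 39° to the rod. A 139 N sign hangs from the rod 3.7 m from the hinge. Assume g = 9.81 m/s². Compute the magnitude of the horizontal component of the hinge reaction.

Take torques about the hinge: T sin 39° · 5.2 = 30.9×9.81×2.6 + 139×3.7 = 1302.4 N·m.
So T = 1302.4 / (0.6293 × 5.2) = 398 N.
ΣF_x = 0: H_x = T cos 39° = 309.3 N.

H_x ≈ 309 N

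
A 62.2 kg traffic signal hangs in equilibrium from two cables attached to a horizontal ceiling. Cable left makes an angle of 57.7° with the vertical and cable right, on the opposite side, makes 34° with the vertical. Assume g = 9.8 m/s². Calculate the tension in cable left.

Angles from the horizontal: cable left is 90° − 57.7° = 32.3°, cable right is 90° − 34° = 56°.
Weight W = 62.2 × 9.8 = 609.6 N acts straight down.
Horizontal: T_left cos 32.3° = T_right cos 56°  →  T_right = 1.512 T_left.
Vertical: T_left sin 32.3° + T_right sin 56° = 609.6.
Substituting the horizontal relation into the vertical equation gives 1.788 T_left = 609.6, so T_left = 341 N.

T_left ≈ 341 N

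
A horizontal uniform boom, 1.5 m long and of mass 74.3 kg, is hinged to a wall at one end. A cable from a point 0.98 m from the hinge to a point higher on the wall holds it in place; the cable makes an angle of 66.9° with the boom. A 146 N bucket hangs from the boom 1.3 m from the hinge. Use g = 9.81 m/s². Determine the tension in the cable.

T ≈ 817 N

Take torques about the hinge: T sin 66.9° · 0.98 = 74.3×9.81×0.75 + 146×1.3 = 736.46 N·m.
So T = 736.46 / (0.9198 × 0.98) = 817 N.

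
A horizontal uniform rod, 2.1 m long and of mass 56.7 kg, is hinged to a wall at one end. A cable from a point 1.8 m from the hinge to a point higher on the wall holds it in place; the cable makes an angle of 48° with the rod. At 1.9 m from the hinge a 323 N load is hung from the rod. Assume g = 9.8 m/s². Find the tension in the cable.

Take torques about the hinge: T sin 48° · 1.8 = 56.7×9.8×1.05 + 323×1.9 = 1197.1 N·m.
So T = 1197.1 / (0.7431 × 1.8) = 894.95 N.

T ≈ 895 N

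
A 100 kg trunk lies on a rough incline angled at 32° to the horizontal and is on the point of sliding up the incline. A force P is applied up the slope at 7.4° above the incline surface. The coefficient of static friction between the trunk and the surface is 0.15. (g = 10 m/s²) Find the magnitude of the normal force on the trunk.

On the verge of sliding up the incline, friction equals μN and acts down the slope.
Perpendicular: N + P sin 7.4° = W cos 32° = 848 N.
Along incline: P cos 7.4° = W sin 32° + μN  with W sin 32° = 529.9 N.
Solving the pair for P and N: P = 650 N, N = 764.3 N (and f = μN = 114.6 N).

N ≈ 764 N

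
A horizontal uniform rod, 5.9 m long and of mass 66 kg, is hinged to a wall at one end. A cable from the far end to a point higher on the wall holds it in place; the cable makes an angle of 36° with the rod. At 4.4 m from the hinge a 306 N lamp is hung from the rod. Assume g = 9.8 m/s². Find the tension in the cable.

T ≈ 938 N

Take torques about the hinge: T sin 36° · 5.9 = 66×9.8×2.95 + 306×4.4 = 3254.5 N·m.
So T = 3254.5 / (0.5878 × 5.9) = 938.44 N.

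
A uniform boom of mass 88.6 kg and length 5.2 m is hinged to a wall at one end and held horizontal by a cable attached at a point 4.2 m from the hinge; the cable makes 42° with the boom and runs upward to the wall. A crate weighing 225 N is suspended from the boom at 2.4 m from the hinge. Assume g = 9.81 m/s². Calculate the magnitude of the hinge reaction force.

Take torques about the hinge: T sin 42° · 4.2 = 88.6×9.81×2.6 + 225×2.4 = 2799.8 N·m.
So T = 2799.8 / (0.6691 × 4.2) = 996.26 N.
ΣF_x = 0: H_x = T cos 42° = 740.36 N.
ΣF_y = 0: H_y = (88.6×9.81 + 225) − T sin 42° = 1094.2 − 666.63 = 427.54 N.
|H| = √(H_x² + H_y²) = √((740.36)² + (427.54)²) = 854.94 N.

|H| ≈ 855 N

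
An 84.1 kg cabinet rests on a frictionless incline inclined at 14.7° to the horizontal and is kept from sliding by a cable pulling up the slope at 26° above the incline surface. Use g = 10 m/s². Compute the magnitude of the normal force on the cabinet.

Take axes along and perpendicular to the incline. Weight components: W sin 14.7° = 213.4 N down-slope, W cos 14.7° = 813.5 N into the surface.
Along incline: T cos 26° = W sin 14.7° → T = 237.4 N.
Perpendicular: N = W cos 14.7° − T sin 26° = 709.4 N.

N ≈ 709 N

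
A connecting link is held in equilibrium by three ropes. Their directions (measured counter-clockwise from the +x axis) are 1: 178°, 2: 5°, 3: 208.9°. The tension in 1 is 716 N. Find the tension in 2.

T_2 ≈ 908 N

Resolve: ΣF_x = 716 cos 178° + T_2 cos 5° + T_3 cos 208.9° = 0.
        ΣF_y = 716 sin 178° + T_2 sin 5° + T_3 sin 208.9° = 0.
The known terms sum to (-715.6, 24.99) N, so 0.9962 T_2 − 0.8755 T_3 = 715.6 and 0.0872 T_2 − 0.4833 T_3 = -24.99.
Solving simultaneously: T_2 = 907.6 N, T_3 = 215.4 N.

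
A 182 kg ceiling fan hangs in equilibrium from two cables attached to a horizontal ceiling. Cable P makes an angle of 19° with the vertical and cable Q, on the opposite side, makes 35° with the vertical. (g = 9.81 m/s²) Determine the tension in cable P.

Angles from the horizontal: cable P is 90° − 19° = 71°, cable Q is 90° − 35° = 55°.
Weight W = 182 × 9.81 = 1785 N acts straight down.
Horizontal: T_P cos 71° = T_Q cos 55°  →  T_Q = 0.5676 T_P.
Vertical: T_P sin 71° + T_Q sin 55° = 1785.
Substituting the horizontal relation into the vertical equation gives 1.41 T_P = 1785, so T_P = 1266 N.

T_P ≈ 1270 N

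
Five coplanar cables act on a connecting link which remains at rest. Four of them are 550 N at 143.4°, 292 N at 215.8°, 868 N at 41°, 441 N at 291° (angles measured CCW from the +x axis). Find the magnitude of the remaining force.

F ≈ 342 N

Sum the known components: ΣF_x = 134.7 N, ΣF_y = 314.9 N.
For equilibrium the remaining force must supply (−ΣF_x, −ΣF_y) = (-134.7, -314.9) N.
Magnitude = √((-134.7)² + (-314.9)²) = 342.5 N; direction = atan2(-314.9, -134.7) = 246.8°.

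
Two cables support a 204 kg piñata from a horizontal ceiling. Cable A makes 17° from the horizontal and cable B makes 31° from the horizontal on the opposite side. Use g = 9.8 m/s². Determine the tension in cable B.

Weight W = 204 × 9.8 = 1999 N acts straight down.
Horizontal: T_A cos 17° = T_B cos 31°  →  T_A = 0.8963 T_B.
Vertical: T_A sin 17° + T_B sin 31° = 1999.
Substituting the horizontal relation into the vertical equation gives 0.7771 T_B = 1999, so T_B = 2573 N.

T_B ≈ 2570 N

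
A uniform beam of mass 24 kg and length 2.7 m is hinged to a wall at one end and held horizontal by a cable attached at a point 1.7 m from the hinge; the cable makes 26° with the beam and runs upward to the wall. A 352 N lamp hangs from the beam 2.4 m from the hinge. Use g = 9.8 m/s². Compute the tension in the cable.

T ≈ 1560 N

Take torques about the hinge: T sin 26° · 1.7 = 24×9.8×1.35 + 352×2.4 = 1162.3 N·m.
So T = 1162.3 / (0.4384 × 1.7) = 1559.7 N.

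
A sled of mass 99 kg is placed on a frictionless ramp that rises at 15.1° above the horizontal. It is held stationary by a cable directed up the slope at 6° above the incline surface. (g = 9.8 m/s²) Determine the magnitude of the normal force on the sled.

Take axes along and perpendicular to the incline. Weight components: W sin 15.1° = 252.7 N down-slope, W cos 15.1° = 936.7 N into the surface.
Along incline: T cos 6° = W sin 15.1° → T = 254.1 N.
Perpendicular: N = W cos 15.1° − T sin 6° = 910.1 N.

N ≈ 910 N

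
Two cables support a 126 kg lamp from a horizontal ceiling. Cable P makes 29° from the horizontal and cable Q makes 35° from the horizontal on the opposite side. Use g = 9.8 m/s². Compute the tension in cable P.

Weight W = 126 × 9.8 = 1235 N acts straight down.
Horizontal: T_P cos 29° = T_Q cos 35°  →  T_Q = 1.068 T_P.
Vertical: T_P sin 29° + T_Q sin 35° = 1235.
Substituting the horizontal relation into the vertical equation gives 1.097 T_P = 1235, so T_P = 1125 N.

T_P ≈ 1130 N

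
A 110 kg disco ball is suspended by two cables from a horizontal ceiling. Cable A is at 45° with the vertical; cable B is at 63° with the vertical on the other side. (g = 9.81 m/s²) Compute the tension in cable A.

T_A ≈ 1010 N

Angles from the horizontal: cable A is 90° − 45° = 45°, cable B is 90° − 63° = 27°.
Weight W = 110 × 9.81 = 1079 N acts straight down.
Horizontal: T_A cos 45° = T_B cos 27°  →  T_B = 0.7936 T_A.
Vertical: T_A sin 45° + T_B sin 27° = 1079.
Substituting the horizontal relation into the vertical equation gives 1.067 T_A = 1079, so T_A = 1011 N.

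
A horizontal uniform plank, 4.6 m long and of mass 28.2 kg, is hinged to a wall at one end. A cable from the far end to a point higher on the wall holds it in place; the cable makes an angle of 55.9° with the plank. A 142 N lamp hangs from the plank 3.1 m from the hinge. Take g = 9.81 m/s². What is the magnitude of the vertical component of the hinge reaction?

|H_y| ≈ 185 N

Take torques about the hinge: T sin 55.9° · 4.6 = 28.2×9.81×2.3 + 142×3.1 = 1076.5 N·m.
So T = 1076.5 / (0.8281 × 4.6) = 282.61 N.
ΣF_y = 0: H_y = (28.2×9.81 + 142) − T sin 55.9° = 418.64 − 234.02 = 184.63 N.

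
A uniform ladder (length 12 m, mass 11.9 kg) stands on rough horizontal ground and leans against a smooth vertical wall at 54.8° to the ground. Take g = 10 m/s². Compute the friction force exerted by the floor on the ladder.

f ≈ 42 N

Torques about the foot: N_wall · 12 sin 54.8° = 11.9×10×6 cos 54.8° → N_wall = 41.973 N.
ΣF_x = 0: f_floor = N_wall = 41.973 N.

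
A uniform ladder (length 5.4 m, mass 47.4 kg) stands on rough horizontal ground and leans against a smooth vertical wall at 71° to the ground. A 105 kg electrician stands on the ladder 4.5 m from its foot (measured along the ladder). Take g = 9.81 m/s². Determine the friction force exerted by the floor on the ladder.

Torques about the foot: N_wall · 5.4 sin 71° = 47.4×9.81×2.7 cos 71° + 105×9.81×4.5 cos 71° → N_wall = 375.62 N.
ΣF_x = 0: f_floor = N_wall = 375.62 N.

f ≈ 376 N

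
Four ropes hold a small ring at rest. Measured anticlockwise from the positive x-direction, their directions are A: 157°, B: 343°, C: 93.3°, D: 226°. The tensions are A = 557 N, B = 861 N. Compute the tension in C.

Resolve: ΣF_x = 557 cos 157° + 861 cos 343° + T_C cos 93.3° + T_D cos 226° = 0.
        ΣF_y = 557 sin 157° + 861 sin 343° + T_C sin 93.3° + T_D sin 226° = 0.
The known terms sum to (310.7, -34.09) N, so -0.0576 T_C − 0.6947 T_D = -310.7 and 0.9983 T_C − 0.7193 T_D = 34.09.
Solving simultaneously: T_C = 336.3 N, T_D = 419.3 N.

T_C ≈ 336 N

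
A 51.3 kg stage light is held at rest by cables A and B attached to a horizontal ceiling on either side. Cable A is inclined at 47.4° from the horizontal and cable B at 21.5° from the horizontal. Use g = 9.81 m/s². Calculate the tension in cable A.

T_A ≈ 502 N

Weight W = 51.3 × 9.81 = 503.3 N acts straight down.
Horizontal: T_A cos 47.4° = T_B cos 21.5°  →  T_B = 0.7275 T_A.
Vertical: T_A sin 47.4° + T_B sin 21.5° = 503.3.
Substituting the horizontal relation into the vertical equation gives 1.003 T_A = 503.3, so T_A = 501.9 N.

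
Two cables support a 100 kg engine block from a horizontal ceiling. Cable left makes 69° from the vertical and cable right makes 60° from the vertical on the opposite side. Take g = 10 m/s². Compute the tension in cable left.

T_left ≈ 1110 N

Angles from the horizontal: cable left is 90° − 69° = 21°, cable right is 90° − 60° = 30°.
Weight W = 100 × 10 = 1000 N acts straight down.
Horizontal: T_left cos 21° = T_right cos 30°  →  T_right = 1.078 T_left.
Vertical: T_left sin 21° + T_right sin 30° = 1000.
Substituting the horizontal relation into the vertical equation gives 0.8974 T_left = 1000, so T_left = 1114 N.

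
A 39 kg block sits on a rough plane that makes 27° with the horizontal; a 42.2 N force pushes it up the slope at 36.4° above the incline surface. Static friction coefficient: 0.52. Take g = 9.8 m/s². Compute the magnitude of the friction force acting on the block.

f ≈ 140 N

Axes along / perpendicular to the incline. W sin 27° = 173.5 N down-slope; W cos 27° = 340.5 N into the surface.
Perpendicular: N = W cos 27° − P sin 36.4° = 340.5 − 25.04 = 315.5 N.
Along incline: P cos 36.4° + f = W sin 27° (friction acts up-slope) → f = 173.5 − 33.97 = 139.5 N.
|f| = 139.5 N ≤ μN = 164.1 N, so the block is indeed static.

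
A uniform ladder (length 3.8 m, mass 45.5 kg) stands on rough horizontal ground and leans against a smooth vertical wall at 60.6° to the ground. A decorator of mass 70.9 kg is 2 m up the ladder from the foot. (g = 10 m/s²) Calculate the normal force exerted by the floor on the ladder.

ΣF_y = 0: N_floor = 45.5×10 + 70.9×10 = 1164 N.

N_floor ≈ 1160 N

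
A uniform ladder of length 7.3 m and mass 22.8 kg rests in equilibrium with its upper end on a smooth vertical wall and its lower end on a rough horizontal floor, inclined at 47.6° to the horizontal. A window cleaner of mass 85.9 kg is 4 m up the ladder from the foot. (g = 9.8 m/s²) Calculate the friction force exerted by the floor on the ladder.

Torques about the foot: N_wall · 7.3 sin 47.6° = 22.8×9.8×3.65 cos 47.6° + 85.9×9.8×4 cos 47.6° → N_wall = 523.21 N.
ΣF_x = 0: f_floor = N_wall = 523.21 N.

f ≈ 523 N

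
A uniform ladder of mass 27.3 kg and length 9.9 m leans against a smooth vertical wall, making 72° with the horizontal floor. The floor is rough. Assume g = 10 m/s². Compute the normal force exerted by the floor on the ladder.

ΣF_y = 0: N_floor = 27.3×10 = 273 N.

N_floor ≈ 273 N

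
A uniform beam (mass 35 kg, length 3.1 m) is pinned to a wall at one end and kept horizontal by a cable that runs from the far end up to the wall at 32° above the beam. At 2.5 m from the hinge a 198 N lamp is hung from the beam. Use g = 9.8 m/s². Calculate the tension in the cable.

T ≈ 625 N

Take torques about the hinge: T sin 32° · 3.1 = 35×9.8×1.55 + 198×2.5 = 1026.7 N·m.
So T = 1026.7 / (0.5299 × 3.1) = 624.96 N.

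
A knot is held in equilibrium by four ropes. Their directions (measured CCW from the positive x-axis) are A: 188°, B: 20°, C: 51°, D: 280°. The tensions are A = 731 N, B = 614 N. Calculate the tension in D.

Resolve: ΣF_x = 731 cos 188° + 614 cos 20° + T_C cos 51° + T_D cos 280° = 0.
        ΣF_y = 731 sin 188° + 614 sin 20° + T_C sin 51° + T_D sin 280° = 0.
The known terms sum to (-146.9, 108.3) N, so 0.6293 T_C + 0.1736 T_D = 146.9 and 0.7771 T_C − 0.9848 T_D = -108.3.
Solving simultaneously: T_C = 166.8 N, T_D = 241.6 N.

T_D ≈ 242 N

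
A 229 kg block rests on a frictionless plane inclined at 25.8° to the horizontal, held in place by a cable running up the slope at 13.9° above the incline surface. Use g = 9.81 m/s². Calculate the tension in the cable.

T ≈ 1010 N

Take axes along and perpendicular to the incline. Weight components: W sin 25.8° = 977.7 N down-slope, W cos 25.8° = 2023 N into the surface.
Along incline: T cos 13.9° = W sin 25.8° → T = 1007 N.
Perpendicular: N = W cos 25.8° − T sin 13.9° = 1781 N.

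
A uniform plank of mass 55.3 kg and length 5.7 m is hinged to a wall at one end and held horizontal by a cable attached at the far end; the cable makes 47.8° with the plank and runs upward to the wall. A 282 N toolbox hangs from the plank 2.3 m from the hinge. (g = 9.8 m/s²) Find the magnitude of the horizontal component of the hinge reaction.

H_x ≈ 349 N

Take torques about the hinge: T sin 47.8° · 5.7 = 55.3×9.8×2.85 + 282×2.3 = 2193.1 N·m.
So T = 2193.1 / (0.7408 × 5.7) = 519.38 N.
ΣF_x = 0: H_x = T cos 47.8° = 348.88 N.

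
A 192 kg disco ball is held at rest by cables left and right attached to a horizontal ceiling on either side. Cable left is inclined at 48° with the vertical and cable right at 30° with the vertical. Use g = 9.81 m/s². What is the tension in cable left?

Angles from the horizontal: cable left is 90° − 48° = 42°, cable right is 90° − 30° = 60°.
Weight W = 192 × 9.81 = 1884 N acts straight down.
Horizontal: T_left cos 42° = T_right cos 60°  →  T_right = 1.486 T_left.
Vertical: T_left sin 42° + T_right sin 60° = 1884.
Substituting the horizontal relation into the vertical equation gives 1.956 T_left = 1884, so T_left = 962.8 N.

T_left ≈ 963 N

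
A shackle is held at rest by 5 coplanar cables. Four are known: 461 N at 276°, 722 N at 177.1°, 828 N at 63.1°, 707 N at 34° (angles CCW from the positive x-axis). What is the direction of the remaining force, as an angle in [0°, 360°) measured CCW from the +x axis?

θ ≈ 248°

Sum the known components: ΣF_x = 287.9 N, ΣF_y = 711.8 N.
For equilibrium the remaining force must supply (−ΣF_x, −ΣF_y) = (-287.9, -711.8) N.
Magnitude = √((-287.9)² + (-711.8)²) = 767.8 N; direction = atan2(-711.8, -287.9) = 248.0°.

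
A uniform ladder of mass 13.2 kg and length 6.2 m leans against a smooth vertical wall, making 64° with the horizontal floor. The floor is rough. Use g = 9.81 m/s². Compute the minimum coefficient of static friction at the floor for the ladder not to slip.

ΣF_y = 0: N_floor = 13.2×9.81 = 129.49 N.
Torques about the foot: N_wall · 6.2 sin 64° = 13.2×9.81×3.1 cos 64° → N_wall = 31.579 N.
ΣF_x = 0: f_floor = N_wall = 31.579 N.
μ_min = f_floor / N_floor = 31.579 / 129.49 = 0.2439.

μ_min ≈ 0.244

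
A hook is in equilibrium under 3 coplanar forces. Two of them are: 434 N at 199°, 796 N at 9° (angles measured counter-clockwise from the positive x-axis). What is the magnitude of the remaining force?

Sum the known components: ΣF_x = 375.8 N, ΣF_y = -16.77 N.
For equilibrium the remaining force must supply (−ΣF_x, −ΣF_y) = (-375.8, 16.77) N.
Magnitude = √((-375.8)² + (16.77)²) = 376.2 N; direction = atan2(16.77, -375.8) = 177.4°.

F ≈ 376 N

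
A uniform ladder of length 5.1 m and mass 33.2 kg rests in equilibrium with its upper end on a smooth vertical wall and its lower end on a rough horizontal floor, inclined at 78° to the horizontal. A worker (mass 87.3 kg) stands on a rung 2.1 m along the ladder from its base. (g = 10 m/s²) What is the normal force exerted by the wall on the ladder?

N_wall ≈ 112 N

Torques about the foot: N_wall · 5.1 sin 78° = 33.2×10×2.55 cos 78° + 87.3×10×2.1 cos 78° → N_wall = 111.69 N.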